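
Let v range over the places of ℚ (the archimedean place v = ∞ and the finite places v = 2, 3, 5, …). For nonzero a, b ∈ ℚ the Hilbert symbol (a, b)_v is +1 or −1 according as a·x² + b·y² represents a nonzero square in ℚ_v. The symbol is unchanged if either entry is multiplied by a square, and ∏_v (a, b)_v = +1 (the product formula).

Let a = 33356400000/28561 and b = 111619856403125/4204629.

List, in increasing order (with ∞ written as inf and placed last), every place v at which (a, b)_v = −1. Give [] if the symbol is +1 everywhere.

[5, 7]

Mod squares: a ≡ 2310, b ≡ 2145. Check v ∈ {∞, 2, 3, 5, 7, 11, 13, 19, 29}.
v=7: a=7^1·(≡1), b=7^6·(≡6) mod 7; (1|7)=+1, (6|7)=-1; (−1)^{1·6·3}·(+1)^6·(-1)^1 = -1.
v=19: a=19^2·(≡9), b=19^2·(≡9) mod 19; (9|19)=+1, (9|19)=+1; (−1)^{2·2·9}·(+1)^2·(+1)^2 = +1.
v=29: a=29^0·(≡17), b=29^2·(≡22) mod 29; (17|29)=-1, (22|29)=+1; (−1)^{0·2·14}·(-1)^2·(+1)^0 = +1.
v=∞: 2310 > 0 and 2145 > 0  ⇒  (a,b)_∞ = +1.
v=5: a=5^5·(≡3), b=5^5·(≡1) mod 5; (3|5)=-1, (1|5)=+1; (−1)^{5·5·2}·(-1)^5·(+1)^5 = -1.
v=2: v_2(a)=7, v_2(b)=0; units ≡ 3, 1 (mod 8); ε·ε+αω+βω = 1·0+7·0+0·1 ≡ 0  ⇒  (a,b)_2 = +1.
v=13: a=13^-4·(≡1), b=13^-1·(≡3) mod 13; (1|13)=+1, (3|13)=+1; (−1)^{-4·-1·6}·(+1)^-1·(+1)^-4 = +1.
v=11: a=11^1·(≡5), b=11^-3·(≡2) mod 11; (5|11)=+1, (2|11)=-1; (−1)^{1·-3·5}·(+1)^-3·(-1)^1 = +1.
v=3: a=3^1·(≡2), b=3^-5·(≡1) mod 3; (2|3)=-1, (1|3)=+1; (−1)^{1·-5·1}·(-1)^-5·(+1)^1 = +1.
|Ram(2310, 2145)| = 2, even; anisotropic at {5, 7}.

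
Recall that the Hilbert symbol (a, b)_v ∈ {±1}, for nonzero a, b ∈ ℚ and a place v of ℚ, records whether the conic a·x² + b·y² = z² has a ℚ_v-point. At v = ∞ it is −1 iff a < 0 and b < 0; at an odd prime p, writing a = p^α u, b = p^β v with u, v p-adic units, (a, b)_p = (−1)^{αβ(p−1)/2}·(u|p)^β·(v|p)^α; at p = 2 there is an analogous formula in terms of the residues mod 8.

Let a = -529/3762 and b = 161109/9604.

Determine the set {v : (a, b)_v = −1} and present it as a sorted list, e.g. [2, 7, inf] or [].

[2, 13, 17, 19]

(a, b) ≡ (-418, 221) mod (ℚ^×)²; places V = {2, 3, 7, 11, 13, 17, 19, 23, ∞}.
(a,b)_7: α=0, u≡1; β=-4, v≡1 (mod 7); (1|7)=+1, (1|7)=+1; sign (−1)^0·+1^-4·+1^0 = +1.
(a,b)_13: α=0, u≡6; β=1, v≡3 (mod 13); (6|13)=-1, (3|13)=+1; sign (−1)^0·-1^1·+1^0 = -1.
(a,b)_23: α=2, u≡7; β=0, v≡19 (mod 23); (7|23)=-1, (19|23)=-1; sign (−1)^0·-1^0·-1^2 = +1.
(a,b)_17: α=0, u≡3; β=1, v≡9 (mod 17); (3|17)=-1, (9|17)=+1; sign (−1)^0·-1^1·+1^0 = -1.
(a,b)_11: α=-1, u≡10; β=0, v≡3 (mod 11); (10|11)=-1, (3|11)=+1; sign (−1)^0·-1^0·+1^-1 = +1.
(a,b)_19: α=-1, u≡17; β=0, v≡3 (mod 19); (17|19)=+1, (3|19)=-1; sign (−1)^0·+1^0·-1^-1 = -1.
(a,b)_3: α=-2, u≡2; β=6, v≡2 (mod 3); (2|3)=-1, (2|3)=-1; sign (−1)^0·-1^6·-1^-2 = +1.
(a,b)_∞: sgn(-418)=−, sgn(221)=+, so +1.
(a,b)_2: α=-1, β=-2; u≡7, v≡5 (mod 8); ε(u)ε(v)=1·0, αω(v)=-1·1, βω(u)=-2·0; sum ≡ 1  ⇒  -1.
(-418, 221 / ℚ) ramifies at {2, 13, 17, 19}: a division algebra.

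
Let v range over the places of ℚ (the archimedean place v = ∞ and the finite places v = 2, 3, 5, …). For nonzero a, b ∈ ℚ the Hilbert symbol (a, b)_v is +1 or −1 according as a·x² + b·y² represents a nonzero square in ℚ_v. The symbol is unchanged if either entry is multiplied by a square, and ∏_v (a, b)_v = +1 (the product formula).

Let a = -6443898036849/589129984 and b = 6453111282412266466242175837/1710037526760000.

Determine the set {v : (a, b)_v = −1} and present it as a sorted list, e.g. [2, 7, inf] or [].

(a, b) ≡ (-1031849, 13) mod (ℚ^×)²; places V = {2, 3, 5, 7, 13, 17, 23, 29, 37, 41, ∞}.
(a,b)_41: α=-2, u≡2; β=-6, v≡28 (mod 41); (2|41)=+1, (28|41)=-1; sign (−1)^0·+1^-6·-1^-2 = +1.
(a,b)_3: α=2, u≡1; β=-2, v≡1 (mod 3); (1|3)=+1, (1|3)=+1; sign (−1)^0·+1^-2·+1^2 = +1.
(a,b)_2: α=-8, β=-6; u≡7, v≡5 (mod 8); ε(u)ε(v)=1·0, αω(v)=-8·1, βω(u)=-6·0; sum ≡ 0  ⇒  +1.
(a,b)_37: α=-2, u≡28; β=0, v≡6 (mod 37); (28|37)=+1, (6|37)=-1; sign (−1)^0·+1^0·-1^-2 = +1.
(a,b)_7: α=5, u≡5; β=10, v≡6 (mod 7); (5|7)=-1, (6|7)=-1; sign (−1)^0·-1^10·-1^5 = -1.
(a,b)_13: α=1, u≡6; β=3, v≡10 (mod 13); (6|13)=-1, (10|13)=+1; sign (−1)^0·-1^3·+1^1 = -1.
(a,b)_29: α=1, u≡21; β=2, v≡24 (mod 29); (21|29)=-1, (24|29)=+1; sign (−1)^0·-1^2·+1^1 = +1.
(a,b)_23: α=1, u≡14; β=6, v≡1 (mod 23); (14|23)=-1, (1|23)=+1; sign (−1)^0·-1^6·+1^1 = +1.
(a,b)_5: α=0, u≡4; β=-4, v≡2 (mod 5); (4|5)=+1, (2|5)=-1; sign (−1)^0·+1^-4·-1^0 = +1.
(a,b)_∞: sgn(-1031849)=−, sgn(13)=+, so +1.
(a,b)_17: α=3, u≡14; β=4, v≡9 (mod 17); (14|17)=-1, (9|17)=+1; sign (−1)^0·-1^4·+1^3 = +1.
Ram(-1031849, 13) = {7, 13}; no ℚ_7-point on the conic.

[7, 13]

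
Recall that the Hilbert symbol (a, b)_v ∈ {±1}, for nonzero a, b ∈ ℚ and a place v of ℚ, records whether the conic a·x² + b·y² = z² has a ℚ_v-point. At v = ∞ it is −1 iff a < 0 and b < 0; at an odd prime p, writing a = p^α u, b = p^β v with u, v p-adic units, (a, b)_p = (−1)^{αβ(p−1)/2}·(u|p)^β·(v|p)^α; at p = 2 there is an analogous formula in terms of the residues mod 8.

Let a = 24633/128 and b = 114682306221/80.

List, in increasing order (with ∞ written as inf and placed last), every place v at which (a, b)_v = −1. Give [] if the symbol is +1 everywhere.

Mod squares: a ≡ 5474, b ≡ 105. Check v ∈ {∞, 2, 3, 5, 7, 17, 23}.
v=3: a=3^2·(≡2), b=3^7·(≡2) mod 3; (2|3)=-1, (2|3)=-1; (−1)^{2·7·1}·(-1)^7·(-1)^2 = -1.
v=∞: 5474 > 0 and 105 > 0  ⇒  (a,b)_∞ = +1.
v=17: a=17^1·(≡8), b=17^2·(≡14) mod 17; (8|17)=+1, (14|17)=-1; (−1)^{1·2·8}·(+1)^2·(-1)^1 = -1.
v=7: a=7^1·(≡6), b=7^3·(≡1) mod 7; (6|7)=-1, (1|7)=+1; (−1)^{1·3·3}·(-1)^3·(+1)^1 = +1.
v=5: a=5^0·(≡1), b=5^-1·(≡1) mod 5; (1|5)=+1, (1|5)=+1; (−1)^{0·-1·2}·(+1)^-1·(+1)^0 = +1.
v=23: a=23^1·(≡1), b=23^2·(≡12) mod 23; (1|23)=+1, (12|23)=+1; (−1)^{1·2·11}·(+1)^2·(+1)^1 = +1.
v=2: v_2(a)=-7, v_2(b)=-4; units ≡ 1, 1 (mod 8); ε·ε+αω+βω = 0·0+-7·0+-4·0 ≡ 0  ⇒  (a,b)_2 = +1.
|Ram(5474, 105)| = 2, even; anisotropic at {3, 17}.

[3, 17]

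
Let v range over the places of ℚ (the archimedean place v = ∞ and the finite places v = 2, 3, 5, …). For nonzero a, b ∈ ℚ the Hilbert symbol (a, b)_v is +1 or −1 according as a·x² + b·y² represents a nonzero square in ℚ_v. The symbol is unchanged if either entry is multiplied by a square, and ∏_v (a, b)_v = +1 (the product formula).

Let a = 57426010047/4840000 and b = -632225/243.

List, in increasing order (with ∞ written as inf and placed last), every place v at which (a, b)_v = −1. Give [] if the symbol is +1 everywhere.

[3, 7, 11, 19, 29, 31]

(a, b) ≡ (320943, -627) mod (ℚ^×)²; places V = {2, 3, 5, 7, 11, 17, 19, 29, 31, 47, ∞}.
(a,b)_3: α=5, u≡1; β=-5, v≡1 (mod 3); (1|3)=+1, (1|3)=+1; sign (−1)^1·+1^-5·+1^5 = -1.
(a,b)_5: α=-4, u≡3; β=2, v≡2 (mod 5); (3|5)=-1, (2|5)=-1; sign (−1)^0·-1^2·-1^-4 = +1.
(a,b)_∞: sgn(320943)=+, sgn(-627)=−, so +1.
(a,b)_11: α=-2, u≡8; β=3, v≡9 (mod 11); (8|11)=-1, (9|11)=+1; sign (−1)^0·-1^3·+1^-2 = -1.
(a,b)_19: α=0, u≡10; β=1, v≡11 (mod 19); (10|19)=-1, (11|19)=+1; sign (−1)^0·-1^1·+1^0 = -1.
(a,b)_17: α=1, u≡16; β=0, v≡1 (mod 17); (16|17)=+1, (1|17)=+1; sign (−1)^0·+1^0·+1^1 = +1.
(a,b)_7: α=1, u≡3; β=0, v≡3 (mod 7); (3|7)=-1, (3|7)=-1; sign (−1)^0·-1^0·-1^1 = -1.
(a,b)_2: α=-6, β=0; u≡7, v≡5 (mod 8); ε(u)ε(v)=1·0, αω(v)=-6·1, βω(u)=0·0; sum ≡ 0  ⇒  +1.
(a,b)_29: α=1, u≡17; β=0, v≡3 (mod 29); (17|29)=-1, (3|29)=-1; sign (−1)^0·-1^0·-1^1 = -1.
(a,b)_31: α=1, u≡3; β=0, v≡27 (mod 31); (3|31)=-1, (27|31)=-1; sign (−1)^0·-1^0·-1^1 = -1.
(a,b)_47: α=2, u≡27; β=0, v≡20 (mod 47); (27|47)=+1, (20|47)=-1; sign (−1)^0·+1^0·-1^2 = +1.
|Ram(320943, -627)| = 6, even; anisotropic at {3, 7, 11, 19, 29, 31}.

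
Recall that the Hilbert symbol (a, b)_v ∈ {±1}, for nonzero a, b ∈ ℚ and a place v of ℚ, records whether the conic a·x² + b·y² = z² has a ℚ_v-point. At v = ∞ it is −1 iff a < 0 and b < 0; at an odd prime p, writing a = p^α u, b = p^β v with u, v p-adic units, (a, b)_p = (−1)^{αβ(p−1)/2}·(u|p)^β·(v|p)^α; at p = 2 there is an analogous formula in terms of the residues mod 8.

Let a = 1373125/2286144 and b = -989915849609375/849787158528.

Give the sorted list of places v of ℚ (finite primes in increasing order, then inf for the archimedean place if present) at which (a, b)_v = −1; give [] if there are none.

[13, 37]

Mod squares: a ≡ 13, b ≡ -1799421. Check v ∈ {∞, 2, 3, 5, 7, 11, 13, 29, 37, 43}.
v=7: a=7^-2·(≡5), b=7^-2·(≡5) mod 7; (5|7)=-1, (5|7)=-1; (−1)^{-2·-2·3}·(-1)^-2·(-1)^-2 = +1.
v=43: a=43^0·(≡1), b=43^1·(≡36) mod 43; (1|43)=+1, (36|43)=+1; (−1)^{0·1·21}·(+1)^1·(+1)^0 = +1.
v=37: a=37^0·(≡17), b=37^1·(≡17) mod 37; (17|37)=-1, (17|37)=-1; (−1)^{0·1·18}·(-1)^1·(-1)^0 = -1.
v=2: v_2(a)=-6, v_2(b)=-16; units ≡ 5, 3 (mod 8); ε·ε+αω+βω = 0·1+-6·1+-16·1 ≡ 0  ⇒  (a,b)_2 = +1.
v=29: a=29^0·(≡22), b=29^1·(≡18) mod 29; (22|29)=+1, (18|29)=-1; (−1)^{0·1·14}·(+1)^1·(-1)^0 = +1.
v=3: a=3^-6·(≡1), b=3^-7·(≡1) mod 3; (1|3)=+1, (1|3)=+1; (−1)^{-6·-7·1}·(+1)^-7·(+1)^-6 = +1.
v=∞: 13 > 0 and -1799421 < 0  ⇒  (a,b)_∞ = +1.
v=11: a=11^0·(≡2), b=11^-2·(≡9) mod 11; (2|11)=-1, (9|11)=+1; (−1)^{0·-2·5}·(-1)^-2·(+1)^0 = +1.
v=5: a=5^4·(≡3), b=5^10·(≡4) mod 5; (3|5)=-1, (4|5)=+1; (−1)^{4·10·2}·(-1)^10·(+1)^4 = +1.
v=13: a=13^3·(≡9), b=13^3·(≡6) mod 13; (9|13)=+1, (6|13)=-1; (−1)^{3·3·6}·(+1)^3·(-1)^3 = -1.
|Ram(13, -1799421)| = 2, even; anisotropic at {13, 37}.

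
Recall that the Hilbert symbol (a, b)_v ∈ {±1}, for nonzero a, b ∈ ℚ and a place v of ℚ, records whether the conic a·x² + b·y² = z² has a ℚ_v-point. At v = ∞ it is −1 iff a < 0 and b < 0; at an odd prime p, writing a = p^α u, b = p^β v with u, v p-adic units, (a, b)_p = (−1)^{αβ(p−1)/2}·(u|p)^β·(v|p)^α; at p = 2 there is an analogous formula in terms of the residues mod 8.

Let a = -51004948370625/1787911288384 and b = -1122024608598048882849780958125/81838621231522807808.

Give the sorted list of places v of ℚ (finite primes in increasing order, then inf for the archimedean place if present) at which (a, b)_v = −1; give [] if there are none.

[2, 7, 19, 29, 37, inf]

(a, b) ≡ (-1073, -4852106) mod (ℚ^×)²; places V = {2, 3, 5, 7, 13, 17, 19, 23, 29, 37, 43, ∞}.
(a,b)_5: α=4, u≡3; β=4, v≡4 (mod 5); (3|5)=-1, (4|5)=+1; sign (−1)^0·-1^4·+1^4 = +1.
(a,b)_7: α=0, u≡6; β=1, v≡3 (mod 7); (6|7)=-1, (3|7)=-1; sign (−1)^0·-1^1·-1^0 = -1.
(a,b)_19: α=2, u≡18; β=5, v≡1 (mod 19); (18|19)=-1, (1|19)=+1; sign (−1)^0·-1^5·+1^2 = -1.
(a,b)_13: α=-4, u≡2; β=-6, v≡12 (mod 13); (2|13)=-1, (12|13)=+1; sign (−1)^0·-1^-6·+1^-4 = +1.
(a,b)_∞: sgn(-1073)=−, sgn(-4852106)=−, so -1.
(a,b)_3: α=6, u≡1; β=10, v≡1 (mod 3); (1|3)=+1, (1|3)=+1; sign (−1)^0·+1^10·+1^6 = +1.
(a,b)_29: α=1, u≡10; β=3, v≡9 (mod 29); (10|29)=-1, (9|29)=+1; sign (−1)^0·-1^3·+1^1 = -1.
(a,b)_17: α=2, u≡15; β=5, v≡11 (mod 17); (15|17)=+1, (11|17)=-1; sign (−1)^0·+1^5·-1^2 = +1.
(a,b)_2: α=-6, β=-15; u≡7, v≡3 (mod 8); ε(u)ε(v)=1·1, αω(v)=-6·1, βω(u)=-15·0; sum ≡ 1  ⇒  -1.
(a,b)_43: α=-2, u≡32; β=-2, v≡35 (mod 43); (32|43)=-1, (35|43)=+1; sign (−1)^0·-1^-2·+1^-2 = +1.
(a,b)_37: α=1, u≡29; β=3, v≡26 (mod 37); (29|37)=-1, (26|37)=+1; sign (−1)^0·-1^3·+1^1 = -1.
(a,b)_23: α=-2, u≡8; β=-4, v≡22 (mod 23); (8|23)=+1, (22|23)=-1; sign (−1)^0·+1^-4·-1^-2 = +1.
(-1073, -4852106 / ℚ) ramifies at {2, 7, 19, 29, 37, ∞}: a division algebra.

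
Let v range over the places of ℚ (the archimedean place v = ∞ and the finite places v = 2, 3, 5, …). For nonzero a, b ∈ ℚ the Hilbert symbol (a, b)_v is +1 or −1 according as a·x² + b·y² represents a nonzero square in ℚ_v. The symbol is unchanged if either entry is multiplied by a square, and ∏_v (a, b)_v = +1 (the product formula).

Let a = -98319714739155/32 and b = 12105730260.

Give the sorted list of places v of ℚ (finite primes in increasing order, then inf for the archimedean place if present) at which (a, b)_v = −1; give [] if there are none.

(a, b) ≡ (-390, 85) mod (ℚ^×)²; places V = {2, 3, 5, 7, 13, 17, ∞}.
(a,b)_7: α=2, u≡1; β=0, v≡1 (mod 7); (1|7)=+1, (1|7)=+1; sign (−1)^0·+1^0·+1^2 = +1.
(a,b)_5: α=1, u≡2; β=1, v≡2 (mod 5); (2|5)=-1, (2|5)=-1; sign (−1)^0·-1^1·-1^1 = +1.
(a,b)_17: α=4, u≡1; β=3, v≡6 (mod 17); (1|17)=+1, (6|17)=-1; sign (−1)^0·+1^3·-1^4 = +1.
(a,b)_13: α=3, u≡9; β=2, v≡6 (mod 13); (9|13)=+1, (6|13)=-1; sign (−1)^0·+1^2·-1^3 = -1.
(a,b)_3: α=7, u≡2; β=6, v≡1 (mod 3); (2|3)=-1, (1|3)=+1; sign (−1)^0·-1^6·+1^7 = +1.
(a,b)_2: α=-5, β=2; u≡5, v≡5 (mod 8); ε(u)ε(v)=0·0, αω(v)=-5·1, βω(u)=2·1; sum ≡ 1  ⇒  -1.
(a,b)_∞: sgn(-390)=−, sgn(85)=+, so +1.
(-390, 85 / ℚ) ramifies at {2, 13}: a division algebra.

[2, 13]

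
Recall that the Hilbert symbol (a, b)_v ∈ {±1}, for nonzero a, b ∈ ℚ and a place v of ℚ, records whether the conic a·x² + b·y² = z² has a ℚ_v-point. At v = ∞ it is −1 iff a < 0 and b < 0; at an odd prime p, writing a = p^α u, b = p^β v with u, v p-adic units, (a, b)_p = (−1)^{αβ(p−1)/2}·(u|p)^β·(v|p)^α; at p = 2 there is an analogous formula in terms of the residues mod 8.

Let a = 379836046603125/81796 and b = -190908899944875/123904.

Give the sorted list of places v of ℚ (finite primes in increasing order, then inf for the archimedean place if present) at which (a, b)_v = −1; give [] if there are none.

[5, 31]

Mod squares: a ≡ 1085, b ≡ -24955. Check v ∈ {∞, 2, 3, 5, 7, 11, 13, 17, 23, 31}.
v=13: a=13^-2·(≡7), b=13^0·(≡5) mod 13; (7|13)=-1, (5|13)=-1; (−1)^{-2·0·6}·(-1)^0·(-1)^-2 = +1.
v=11: a=11^-2·(≡7), b=11^-2·(≡9) mod 11; (7|11)=-1, (9|11)=+1; (−1)^{-2·-2·5}·(-1)^-2·(+1)^-2 = +1.
v=∞: 1085 > 0 and -24955 < 0  ⇒  (a,b)_∞ = +1.
v=5: a=5^5·(≡3), b=5^3·(≡4) mod 5; (3|5)=-1, (4|5)=+1; (−1)^{5·3·2}·(-1)^3·(+1)^5 = -1.
v=3: a=3^2·(≡2), b=3^2·(≡2) mod 3; (2|3)=-1, (2|3)=-1; (−1)^{2·2·1}·(-1)^2·(-1)^2 = +1.
v=17: a=17^0·(≡12), b=17^2·(≡13) mod 17; (12|17)=-1, (13|17)=+1; (−1)^{0·2·8}·(-1)^2·(+1)^0 = +1.
v=23: a=23^2·(≡3), b=23^1·(≡17) mod 23; (3|23)=+1, (17|23)=-1; (−1)^{2·1·11}·(+1)^1·(-1)^2 = +1.
v=7: a=7^7·(≡2), b=7^7·(≡6) mod 7; (2|7)=+1, (6|7)=-1; (−1)^{7·7·3}·(+1)^7·(-1)^7 = +1.
v=31: a=31^1·(≡18), b=31^1·(≡7) mod 31; (18|31)=+1, (7|31)=+1; (−1)^{1·1·15}·(+1)^1·(+1)^1 = -1.
v=2: v_2(a)=-2, v_2(b)=-10; units ≡ 5, 5 (mod 8); ε·ε+αω+βω = 0·0+-2·1+-10·1 ≡ 0  ⇒  (a,b)_2 = +1.
|Ram(1085, -24955)| = 2, even; anisotropic at {5, 31}.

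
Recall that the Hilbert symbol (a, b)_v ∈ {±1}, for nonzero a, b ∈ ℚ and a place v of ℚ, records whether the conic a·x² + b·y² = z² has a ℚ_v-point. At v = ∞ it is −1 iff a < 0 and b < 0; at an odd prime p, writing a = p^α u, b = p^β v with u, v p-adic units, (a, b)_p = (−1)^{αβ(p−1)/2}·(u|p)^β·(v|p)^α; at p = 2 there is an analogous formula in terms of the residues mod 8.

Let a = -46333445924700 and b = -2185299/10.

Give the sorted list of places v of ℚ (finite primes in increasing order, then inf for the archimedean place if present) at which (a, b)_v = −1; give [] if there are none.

Mod squares: a ≡ -23, b ≡ -510. Check v ∈ {∞, 2, 3, 5, 11, 17, 23}.
v=17: a=17^2·(≡14), b=17^1·(≡16) mod 17; (14|17)=-1, (16|17)=+1; (−1)^{2·1·8}·(-1)^1·(+1)^2 = -1.
v=11: a=11^4·(≡6), b=11^0·(≡6) mod 11; (6|11)=-1, (6|11)=-1; (−1)^{4·0·5}·(-1)^0·(-1)^4 = +1.
v=2: v_2(a)=2, v_2(b)=-1; units ≡ 1, 1 (mod 8); ε·ε+αω+βω = 0·0+2·0+-1·0 ≡ 0  ⇒  (a,b)_2 = +1.
v=23: a=23^3·(≡22), b=23^2·(≡17) mod 23; (22|23)=-1, (17|23)=-1; (−1)^{3·2·11}·(-1)^2·(-1)^3 = -1.
v=3: a=3^2·(≡1), b=3^5·(≡1) mod 3; (1|3)=+1, (1|3)=+1; (−1)^{2·5·1}·(+1)^5·(+1)^2 = +1.
v=5: a=5^2·(≡2), b=5^-1·(≡3) mod 5; (2|5)=-1, (3|5)=-1; (−1)^{2·-1·2}·(-1)^-1·(-1)^2 = -1.
v=∞: -23 < 0 and -510 < 0  ⇒  (a,b)_∞ = -1.
(-23, -510 / ℚ) ramifies at {5, 17, 23, ∞}: a division algebra.

[5, 17, 23, inf]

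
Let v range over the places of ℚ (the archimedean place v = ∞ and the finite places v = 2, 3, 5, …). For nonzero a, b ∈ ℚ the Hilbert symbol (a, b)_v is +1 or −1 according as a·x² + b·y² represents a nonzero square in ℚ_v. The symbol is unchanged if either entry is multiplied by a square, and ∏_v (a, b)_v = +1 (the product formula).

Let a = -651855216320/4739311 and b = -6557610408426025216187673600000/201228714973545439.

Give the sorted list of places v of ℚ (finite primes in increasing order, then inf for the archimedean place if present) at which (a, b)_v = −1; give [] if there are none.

[5, 11, 19, 29, 31, inf]

(a, b) ≡ (-49445, -5890) mod (ℚ^×)²; places V = {2, 3, 5, 7, 11, 17, 19, 23, 29, 31, ∞}.
(a,b)_∞: sgn(-49445)=−, sgn(-5890)=−, so -1.
(a,b)_29: α=1, u≡25; β=2, v≡10 (mod 29); (25|29)=+1, (10|29)=-1; sign (−1)^0·+1^2·-1^1 = -1.
(a,b)_5: α=1, u≡1; β=5, v≡2 (mod 5); (1|5)=+1, (2|5)=-1; sign (−1)^0·+1^5·-1^1 = -1.
(a,b)_2: α=6, β=13; u≡3, v≡7 (mod 8); ε(u)ε(v)=1·1, αω(v)=6·0, βω(u)=13·1; sum ≡ 0  ⇒  +1.
(a,b)_17: α=-2, u≡4; β=-6, v≡1 (mod 17); (4|17)=+1, (1|17)=+1; sign (−1)^0·+1^-6·+1^-2 = +1.
(a,b)_23: α=-2, u≡7; β=-4, v≡5 (mod 23); (7|23)=-1, (5|23)=-1; sign (−1)^0·-1^-4·-1^-2 = +1.
(a,b)_31: α=-1, u≡26; β=-3, v≡12 (mod 31); (26|31)=-1, (12|31)=-1; sign (−1)^1·-1^-3·-1^-1 = -1.
(a,b)_11: α=1, u≡5; β=2, v≡7 (mod 11); (5|11)=+1, (7|11)=-1; sign (−1)^0·+1^2·-1^1 = -1.
(a,b)_3: α=0, u≡1; β=2, v≡2 (mod 3); (1|3)=+1, (2|3)=-1; sign (−1)^0·+1^2·-1^0 = +1.
(a,b)_7: α=2, u≡3; β=4, v≡1 (mod 7); (3|7)=-1, (1|7)=+1; sign (−1)^0·-1^4·+1^2 = +1.
(a,b)_19: α=4, u≡12; β=11, v≡14 (mod 19); (12|19)=-1, (14|19)=-1; sign (−1)^0·-1^11·-1^4 = -1.
Ram(-49445, -5890) = {5, 11, 19, 29, 31, ∞}; no ℚ_5-point on the conic.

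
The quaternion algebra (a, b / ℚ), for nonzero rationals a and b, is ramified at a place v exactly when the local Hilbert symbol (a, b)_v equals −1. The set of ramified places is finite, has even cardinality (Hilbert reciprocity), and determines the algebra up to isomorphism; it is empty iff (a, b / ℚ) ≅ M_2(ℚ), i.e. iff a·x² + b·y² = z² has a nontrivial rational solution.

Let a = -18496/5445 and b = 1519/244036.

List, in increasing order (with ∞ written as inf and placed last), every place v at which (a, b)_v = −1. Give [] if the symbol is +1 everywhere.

(a, b) ≡ (-5, 31) mod (ℚ^×)²; places V = {2, 3, 5, 7, 11, 13, 17, 19, 31, ∞}.
(a,b)_∞: sgn(-5)=−, sgn(31)=+, so +1.
(a,b)_2: α=6, β=-2; u≡3, v≡7 (mod 8); ε(u)ε(v)=1·1, αω(v)=6·0, βω(u)=-2·1; sum ≡ 1  ⇒  -1.
(a,b)_3: α=-2, u≡1; β=0, v≡1 (mod 3); (1|3)=+1, (1|3)=+1; sign (−1)^0·+1^0·+1^-2 = +1.
(a,b)_13: α=0, u≡5; β=-2, v≡11 (mod 13); (5|13)=-1, (11|13)=-1; sign (−1)^0·-1^-2·-1^0 = +1.
(a,b)_31: α=0, u≡30; β=1, v≡20 (mod 31); (30|31)=-1, (20|31)=+1; sign (−1)^0·-1^1·+1^0 = -1.
(a,b)_5: α=-1, u≡1; β=0, v≡4 (mod 5); (1|5)=+1, (4|5)=+1; sign (−1)^0·+1^0·+1^-1 = +1.
(a,b)_7: α=0, u≡2; β=2, v≡5 (mod 7); (2|7)=+1, (5|7)=-1; sign (−1)^0·+1^2·-1^0 = +1.
(a,b)_17: α=2, u≡11; β=0, v≡6 (mod 17); (11|17)=-1, (6|17)=-1; sign (−1)^0·-1^0·-1^2 = +1.
(a,b)_11: α=-2, u≡6; β=0, v≡1 (mod 11); (6|11)=-1, (1|11)=+1; sign (−1)^0·-1^0·+1^-2 = +1.
(a,b)_19: α=0, u≡13; β=-2, v≡12 (mod 19); (13|19)=-1, (12|19)=-1; sign (−1)^0·-1^-2·-1^0 = +1.
Ram(-5, 31) = {2, 31}; no ℚ_2-point on the conic.

[2, 31]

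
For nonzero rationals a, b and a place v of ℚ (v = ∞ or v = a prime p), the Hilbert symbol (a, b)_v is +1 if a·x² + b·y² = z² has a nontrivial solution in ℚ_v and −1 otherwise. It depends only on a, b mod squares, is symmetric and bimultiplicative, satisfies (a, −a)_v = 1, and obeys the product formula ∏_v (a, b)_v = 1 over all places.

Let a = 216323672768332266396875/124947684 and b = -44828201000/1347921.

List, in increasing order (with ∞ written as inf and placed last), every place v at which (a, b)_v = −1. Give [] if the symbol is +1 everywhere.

[31, 37]

(a, b) ≡ (3515, -3704810) mod (ℚ^×)²; places V = {2, 3, 5, 7, 11, 17, 19, 23, 31, 37, 43, ∞}.
(a,b)_5: α=5, u≡3; β=3, v≡2 (mod 5); (3|5)=-1, (2|5)=-1; sign (−1)^0·-1^3·-1^5 = +1.
(a,b)_43: α=0, u≡42; β=-2, v≡7 (mod 43); (42|43)=-1, (7|43)=-1; sign (−1)^0·-1^-2·-1^0 = +1.
(a,b)_37: α=3, u≡1; β=1, v≡6 (mod 37); (1|37)=+1, (6|37)=-1; sign (−1)^0·+1^1·-1^3 = -1.
(a,b)_11: α=4, u≡7; β=2, v≡4 (mod 11); (7|11)=-1, (4|11)=+1; sign (−1)^0·-1^2·+1^4 = +1.
(a,b)_17: α=2, u≡15; β=1, v≡12 (mod 17); (15|17)=+1, (12|17)=-1; sign (−1)^0·+1^1·-1^2 = +1.
(a,b)_23: α=-2, u≡20; β=0, v≡10 (mod 23); (20|23)=-1, (10|23)=-1; sign (−1)^0·-1^0·-1^-2 = +1.
(a,b)_19: α=3, u≡18; β=1, v≡9 (mod 19); (18|19)=-1, (9|19)=+1; sign (−1)^1·-1^1·+1^3 = +1.
(a,b)_∞: sgn(3515)=+, sgn(-3704810)=−, so +1.
(a,b)_31: α=2, u≡23; β=1, v≡26 (mod 31); (23|31)=-1, (26|31)=-1; sign (−1)^0·-1^1·-1^2 = -1.
(a,b)_7: α=2, u≡1; β=0, v≡5 (mod 7); (1|7)=+1, (5|7)=-1; sign (−1)^0·+1^0·-1^2 = +1.
(a,b)_2: α=-2, β=3; u≡3, v≡3 (mod 8); ε(u)ε(v)=1·1, αω(v)=-2·1, βω(u)=3·1; sum ≡ 0  ⇒  +1.
(a,b)_3: α=-10, u≡2; β=-6, v≡1 (mod 3); (2|3)=-1, (1|3)=+1; sign (−1)^0·-1^-6·+1^-10 = +1.
(3515, -3704810 / ℚ) ramifies at {31, 37}: a division algebra.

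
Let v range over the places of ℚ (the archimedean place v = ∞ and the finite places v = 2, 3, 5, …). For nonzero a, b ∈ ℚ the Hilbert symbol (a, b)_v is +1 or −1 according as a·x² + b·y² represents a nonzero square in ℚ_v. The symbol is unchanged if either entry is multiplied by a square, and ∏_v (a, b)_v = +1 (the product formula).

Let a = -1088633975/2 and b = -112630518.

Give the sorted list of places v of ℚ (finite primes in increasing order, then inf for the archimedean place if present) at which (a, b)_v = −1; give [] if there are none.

(a, b) ≡ (-719758, -255398) mod (ℚ^×)²; places V = {2, 3, 5, 7, 11, 13, 19, 31, 47, ∞}.
(a,b)_31: α=1, u≡20; β=0, v≡15 (mod 31); (20|31)=+1, (15|31)=-1; sign (−1)^0·+1^0·-1^1 = -1.
(a,b)_19: α=1, u≡4; β=1, v≡2 (mod 19); (4|19)=+1, (2|19)=-1; sign (−1)^1·+1^1·-1^1 = +1.
(a,b)_47: α=1, u≡34; β=1, v≡42 (mod 47); (34|47)=+1, (42|47)=+1; sign (−1)^1·+1^1·+1^1 = -1.
(a,b)_7: α=0, u≡6; β=2, v≡1 (mod 7); (6|7)=-1, (1|7)=+1; sign (−1)^0·-1^2·+1^0 = +1.
(a,b)_3: α=0, u≡2; β=2, v≡1 (mod 3); (2|3)=-1, (1|3)=+1; sign (−1)^0·-1^2·+1^0 = +1.
(a,b)_5: α=2, u≡3; β=0, v≡2 (mod 5); (3|5)=-1, (2|5)=-1; sign (−1)^0·-1^0·-1^2 = +1.
(a,b)_∞: sgn(-719758)=−, sgn(-255398)=−, so -1.
(a,b)_11: α=2, u≡1; β=1, v≡3 (mod 11); (1|11)=+1, (3|11)=+1; sign (−1)^0·+1^1·+1^2 = +1.
(a,b)_2: α=-1, β=1; u≡1, v≡5 (mod 8); ε(u)ε(v)=0·0, αω(v)=-1·1, βω(u)=1·0; sum ≡ 1  ⇒  -1.
(a,b)_13: α=1, u≡12; β=1, v≡3 (mod 13); (12|13)=+1, (3|13)=+1; sign (−1)^0·+1^1·+1^1 = +1.
(-719758, -255398 / ℚ) ramifies at {2, 31, 47, ∞}: a division algebra.

[2, 31, 47, inf]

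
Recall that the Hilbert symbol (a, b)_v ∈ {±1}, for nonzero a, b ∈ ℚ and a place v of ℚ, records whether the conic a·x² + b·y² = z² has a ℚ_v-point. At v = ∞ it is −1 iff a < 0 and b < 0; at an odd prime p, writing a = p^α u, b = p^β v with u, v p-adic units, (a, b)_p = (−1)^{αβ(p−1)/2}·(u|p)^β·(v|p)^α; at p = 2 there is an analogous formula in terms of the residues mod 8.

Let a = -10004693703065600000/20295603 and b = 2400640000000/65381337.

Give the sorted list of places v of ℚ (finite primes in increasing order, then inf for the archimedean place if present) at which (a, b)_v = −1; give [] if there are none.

Mod squares: a ≡ -3255, b ≡ 17670. Check v ∈ {∞, 2, 3, 5, 7, 11, 17, 19, 31}.
v=17: a=17^-4·(≡15), b=17^-2·(≡11) mod 17; (15|17)=+1, (11|17)=-1; (−1)^{-4·-2·8}·(+1)^-2·(-1)^-4 = +1.
v=19: a=19^0·(≡3), b=19^-1·(≡3) mod 19; (3|19)=-1, (3|19)=-1; (−1)^{0·-1·9}·(-1)^-1·(-1)^0 = -1.
v=∞: -3255 < 0 and 17670 > 0  ⇒  (a,b)_∞ = +1.
v=3: a=3^-5·(≡1), b=3^-5·(≡1) mod 3; (1|3)=+1, (1|3)=+1; (−1)^{-5·-5·1}·(+1)^-5·(+1)^-5 = -1.
v=31: a=31^3·(≡14), b=31^1·(≡21) mod 31; (14|31)=+1, (21|31)=-1; (−1)^{3·1·15}·(+1)^1·(-1)^3 = +1.
v=5: a=5^5·(≡1), b=5^7·(≡1) mod 5; (1|5)=+1, (1|5)=+1; (−1)^{5·7·2}·(+1)^7·(+1)^5 = +1.
v=2: v_2(a)=20, v_2(b)=13; units ≡ 1, 3 (mod 8); ε·ε+αω+βω = 0·1+20·1+13·0 ≡ 0  ⇒  (a,b)_2 = +1.
v=7: a=7^1·(≡1), b=7^-2·(≡4) mod 7; (1|7)=+1, (4|7)=+1; (−1)^{1·-2·3}·(+1)^-2·(+1)^1 = +1.
v=11: a=11^4·(≡5), b=11^2·(≡4) mod 11; (5|11)=+1, (4|11)=+1; (−1)^{4·2·5}·(+1)^2·(+1)^4 = +1.
|Ram(-3255, 17670)| = 2, even; anisotropic at {3, 19}.

[3, 19]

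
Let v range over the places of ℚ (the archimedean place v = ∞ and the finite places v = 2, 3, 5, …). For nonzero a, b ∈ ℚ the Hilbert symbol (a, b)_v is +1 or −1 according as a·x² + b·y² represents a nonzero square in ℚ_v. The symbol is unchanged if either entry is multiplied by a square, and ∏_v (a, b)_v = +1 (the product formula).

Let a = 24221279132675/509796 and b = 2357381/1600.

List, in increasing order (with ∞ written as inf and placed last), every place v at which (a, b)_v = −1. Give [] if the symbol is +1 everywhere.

(a, b) ≡ (1905803, 13949) mod (ℚ^×)²; places V = {2, 3, 5, 7, 13, 17, 23, 29, 31, 37, 41, 43, 47, ∞}.
(a,b)_∞: sgn(1905803)=+, sgn(13949)=+, so +1.
(a,b)_17: α=-2, u≡15; β=0, v≡4 (mod 17); (15|17)=+1, (4|17)=+1; sign (−1)^0·+1^0·+1^-2 = +1.
(a,b)_3: α=-2, u≡2; β=0, v≡2 (mod 3); (2|3)=-1, (2|3)=-1; sign (−1)^0·-1^0·-1^-2 = +1.
(a,b)_2: α=-2, β=-6; u≡3, v≡5 (mod 8); ε(u)ε(v)=1·0, αω(v)=-2·1, βω(u)=-6·1; sum ≡ 0  ⇒  +1.
(a,b)_7: α=-2, u≡1; β=0, v≡3 (mod 7); (1|7)=+1, (3|7)=-1; sign (−1)^0·+1^0·-1^-2 = +1.
(a,b)_41: α=1, u≡19; β=0, v≡4 (mod 41); (19|41)=-1, (4|41)=+1; sign (−1)^0·-1^0·+1^1 = +1.
(a,b)_31: α=2, u≡25; β=0, v≡27 (mod 31); (25|31)=+1, (27|31)=-1; sign (−1)^0·+1^0·-1^2 = +1.
(a,b)_43: α=1, u≡16; β=0, v≡23 (mod 43); (16|43)=+1, (23|43)=+1; sign (−1)^0·+1^0·+1^1 = +1.
(a,b)_13: α=0, u≡1; β=3, v≡7 (mod 13); (1|13)=+1, (7|13)=-1; sign (−1)^0·+1^3·-1^0 = +1.
(a,b)_37: α=0, u≡11; β=1, v≡4 (mod 37); (11|37)=+1, (4|37)=+1; sign (−1)^0·+1^1·+1^0 = +1.
(a,b)_23: α=3, u≡11; β=0, v≡5 (mod 23); (11|23)=-1, (5|23)=-1; sign (−1)^0·-1^0·-1^3 = -1.
(a,b)_5: α=2, u≡2; β=-2, v≡4 (mod 5); (2|5)=-1, (4|5)=+1; sign (−1)^0·-1^-2·+1^2 = +1.
(a,b)_47: α=1, u≡38; β=0, v≡1 (mod 47); (38|47)=-1, (1|47)=+1; sign (−1)^0·-1^0·+1^1 = +1.
(a,b)_29: α=0, u≡8; β=1, v≡12 (mod 29); (8|29)=-1, (12|29)=-1; sign (−1)^0·-1^1·-1^0 = -1.
(1905803, 13949 / ℚ) ramifies at {23, 29}: a division algebra.

[23, 29]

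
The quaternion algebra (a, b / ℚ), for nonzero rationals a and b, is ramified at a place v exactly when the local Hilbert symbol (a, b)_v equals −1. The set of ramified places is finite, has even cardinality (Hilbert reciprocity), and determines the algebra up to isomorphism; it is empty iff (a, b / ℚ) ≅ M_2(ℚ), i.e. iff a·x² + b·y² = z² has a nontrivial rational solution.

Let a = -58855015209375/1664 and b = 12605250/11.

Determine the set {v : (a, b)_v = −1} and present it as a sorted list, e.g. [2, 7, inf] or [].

[3, 11]

(a, b) ≡ (-390, 2310) mod (ℚ^×)²; places V = {2, 3, 5, 7, 11, 13, ∞}.
(a,b)_5: α=5, u≡2; β=3, v≡2 (mod 5); (2|5)=-1, (2|5)=-1; sign (−1)^0·-1^3·-1^5 = +1.
(a,b)_2: α=-7, β=1; u≡5, v≡3 (mod 8); ε(u)ε(v)=0·1, αω(v)=-7·1, βω(u)=1·1; sum ≡ 0  ⇒  +1.
(a,b)_3: α=3, u≡2; β=1, v≡2 (mod 3); (2|3)=-1, (2|3)=-1; sign (−1)^1·-1^1·-1^3 = -1.
(a,b)_∞: sgn(-390)=−, sgn(2310)=+, so +1.
(a,b)_11: α=2, u≡7; β=-1, v≡9 (mod 11); (7|11)=-1, (9|11)=+1; sign (−1)^0·-1^-1·+1^2 = -1.
(a,b)_13: α=-1, u≡4; β=0, v≡9 (mod 13); (4|13)=+1, (9|13)=+1; sign (−1)^0·+1^0·+1^-1 = +1.
(a,b)_7: α=8, u≡4; β=5, v≡2 (mod 7); (4|7)=+1, (2|7)=+1; sign (−1)^0·+1^5·+1^8 = +1.
Ram(-390, 2310) = {3, 11}; no ℚ_3-point on the conic.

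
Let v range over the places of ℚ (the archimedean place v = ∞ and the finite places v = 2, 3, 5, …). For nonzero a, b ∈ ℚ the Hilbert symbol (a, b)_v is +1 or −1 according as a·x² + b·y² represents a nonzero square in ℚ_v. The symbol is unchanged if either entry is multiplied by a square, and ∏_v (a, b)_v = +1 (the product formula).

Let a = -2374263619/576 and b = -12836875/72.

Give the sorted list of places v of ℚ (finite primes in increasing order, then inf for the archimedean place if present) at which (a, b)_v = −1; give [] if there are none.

Mod squares: a ≡ -4488211, b ≡ -41078. Check v ∈ {∞, 2, 3, 5, 7, 13, 19, 23, 31, 37, 43, 47}.
v=7: a=7^1·(≡5), b=7^0·(≡6) mod 7; (5|7)=-1, (6|7)=-1; (−1)^{1·0·3}·(-1)^0·(-1)^1 = -1.
v=37: a=37^1·(≡14), b=37^0·(≡29) mod 37; (14|37)=-1, (29|37)=-1; (−1)^{1·0·18}·(-1)^0·(-1)^1 = -1.
v=5: a=5^0·(≡1), b=5^4·(≡3) mod 5; (1|5)=+1, (3|5)=-1; (−1)^{0·4·2}·(+1)^4·(-1)^0 = +1.
v=13: a=13^1·(≡6), b=13^0·(≡2) mod 13; (6|13)=-1, (2|13)=-1; (−1)^{1·0·6}·(-1)^0·(-1)^1 = -1.
v=43: a=43^1·(≡8), b=43^0·(≡3) mod 43; (8|43)=-1, (3|43)=-1; (−1)^{1·0·21}·(-1)^0·(-1)^1 = -1.
v=31: a=31^1·(≡16), b=31^0·(≡7) mod 31; (16|31)=+1, (7|31)=+1; (−1)^{1·0·15}·(+1)^0·(+1)^1 = +1.
v=47: a=47^0·(≡7), b=47^1·(≡26) mod 47; (7|47)=+1, (26|47)=-1; (−1)^{0·1·23}·(+1)^1·(-1)^0 = +1.
v=2: v_2(a)=-6, v_2(b)=-3; units ≡ 5, 5 (mod 8); ε·ε+αω+βω = 0·0+-6·1+-3·1 ≡ 1  ⇒  (a,b)_2 = -1.
v=3: a=3^-2·(≡2), b=3^-2·(≡1) mod 3; (2|3)=-1, (1|3)=+1; (−1)^{-2·-2·1}·(-1)^-2·(+1)^-2 = +1.
v=∞: -4488211 < 0 and -41078 < 0  ⇒  (a,b)_∞ = -1.
v=19: a=19^0·(≡6), b=19^1·(≡1) mod 19; (6|19)=+1, (1|19)=+1; (−1)^{0·1·9}·(+1)^1·(+1)^0 = +1.
v=23: a=23^2·(≡9), b=23^1·(≡13) mod 23; (9|23)=+1, (13|23)=+1; (−1)^{2·1·11}·(+1)^1·(+1)^2 = +1.
|Ram(-4488211, -41078)| = 6, even; anisotropic at {2, 7, 13, 37, 43, ∞}.

[2, 7, 13, 37, 43, inf]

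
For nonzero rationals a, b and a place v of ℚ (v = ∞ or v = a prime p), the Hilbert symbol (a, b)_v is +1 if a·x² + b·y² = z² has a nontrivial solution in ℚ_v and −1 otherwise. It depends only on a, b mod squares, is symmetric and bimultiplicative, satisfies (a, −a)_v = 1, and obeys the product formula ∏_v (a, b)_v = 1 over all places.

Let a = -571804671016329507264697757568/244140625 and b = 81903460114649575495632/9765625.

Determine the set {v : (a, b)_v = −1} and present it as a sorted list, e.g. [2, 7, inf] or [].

Mod squares: a ≡ -107198, b ≡ 957. Check v ∈ {∞, 2, 3, 5, 7, 11, 13, 19, 23, 29, 31}.
v=29: a=29^8·(≡10), b=29^7·(≡9) mod 29; (10|29)=-1, (9|29)=+1; (−1)^{8·7·14}·(-1)^7·(+1)^8 = -1.
v=19: a=19^3·(≡6), b=19^2·(≡5) mod 19; (6|19)=+1, (5|19)=+1; (−1)^{3·2·9}·(+1)^2·(+1)^3 = +1.
v=31: a=31^3·(≡14), b=31^2·(≡13) mod 31; (14|31)=+1, (13|31)=-1; (−1)^{3·2·15}·(+1)^2·(-1)^3 = -1.
v=7: a=7^3·(≡2), b=7^2·(≡6) mod 7; (2|7)=+1, (6|7)=-1; (−1)^{3·2·3}·(+1)^2·(-1)^3 = -1.
v=23: a=23^0·(≡14), b=23^2·(≡11) mod 23; (14|23)=-1, (11|23)=-1; (−1)^{0·2·11}·(-1)^2·(-1)^0 = +1.
v=2: v_2(a)=7, v_2(b)=4; units ≡ 1, 5 (mod 8); ε·ε+αω+βω = 0·0+7·1+4·0 ≡ 1  ⇒  (a,b)_2 = -1.
v=13: a=13^1·(≡12), b=13^0·(≡7) mod 13; (12|13)=+1, (7|13)=-1; (−1)^{1·0·6}·(+1)^0·(-1)^1 = -1.
v=11: a=11^2·(≡2), b=11^1·(≡8) mod 11; (2|11)=-1, (8|11)=-1; (−1)^{2·1·5}·(-1)^1·(-1)^2 = -1.
v=3: a=3^4·(≡1), b=3^1·(≡1) mod 3; (1|3)=+1, (1|3)=+1; (−1)^{4·1·1}·(+1)^1·(+1)^4 = +1.
v=5: a=5^-12·(≡2), b=5^-10·(≡2) mod 5; (2|5)=-1, (2|5)=-1; (−1)^{-12·-10·2}·(-1)^-10·(-1)^-12 = +1.
v=∞: -107198 < 0 and 957 > 0  ⇒  (a,b)_∞ = +1.
Ram(-107198, 957) = {2, 7, 11, 13, 29, 31}; no ℚ_2-point on the conic.

[2, 7, 11, 13, 29, 31]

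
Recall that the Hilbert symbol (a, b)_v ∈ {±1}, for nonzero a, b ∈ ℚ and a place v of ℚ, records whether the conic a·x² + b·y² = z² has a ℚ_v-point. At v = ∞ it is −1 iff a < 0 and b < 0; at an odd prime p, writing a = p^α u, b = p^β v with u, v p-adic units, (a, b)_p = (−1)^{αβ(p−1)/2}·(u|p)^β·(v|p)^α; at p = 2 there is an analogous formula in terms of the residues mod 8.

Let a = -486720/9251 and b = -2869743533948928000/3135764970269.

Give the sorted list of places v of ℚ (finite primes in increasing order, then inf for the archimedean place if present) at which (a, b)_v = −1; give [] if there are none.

Mod squares: a ≡ -55, b ≡ -2030. Check v ∈ {∞, 2, 3, 5, 7, 11, 13, 17, 23, 29}.
v=5: a=5^1·(≡1), b=5^3·(≡4) mod 5; (1|5)=+1, (4|5)=+1; (−1)^{1·3·2}·(+1)^3·(+1)^1 = +1.
v=2: v_2(a)=6, v_2(b)=23; units ≡ 1, 1 (mod 8); ε·ε+αω+βω = 0·0+6·0+23·0 ≡ 0  ⇒  (a,b)_2 = +1.
v=∞: -55 < 0 and -2030 < 0  ⇒  (a,b)_∞ = -1.
v=11: a=11^-1·(≡6), b=11^0·(≡4) mod 11; (6|11)=-1, (4|11)=+1; (−1)^{-1·0·5}·(-1)^0·(+1)^-1 = +1.
v=7: a=7^0·(≡1), b=7^1·(≡2) mod 7; (1|7)=+1, (2|7)=+1; (−1)^{0·1·3}·(+1)^1·(+1)^0 = +1.
v=23: a=23^0·(≡15), b=23^-2·(≡21) mod 23; (15|23)=-1, (21|23)=-1; (−1)^{0·-2·11}·(-1)^-2·(-1)^0 = +1.
v=3: a=3^2·(≡2), b=3^4·(≡1) mod 3; (2|3)=-1, (1|3)=+1; (−1)^{2·4·1}·(-1)^4·(+1)^2 = +1.
v=29: a=29^-2·(≡12), b=29^-5·(≡17) mod 29; (12|29)=-1, (17|29)=-1; (−1)^{-2·-5·14}·(-1)^-5·(-1)^-2 = -1.
v=17: a=17^0·(≡8), b=17^-2·(≡3) mod 17; (8|17)=+1, (3|17)=-1; (−1)^{0·-2·8}·(+1)^-2·(-1)^0 = +1.
v=13: a=13^2·(≡4), b=13^6·(≡8) mod 13; (4|13)=+1, (8|13)=-1; (−1)^{2·6·6}·(+1)^6·(-1)^2 = +1.
|Ram(-55, -2030)| = 2, even; anisotropic at {29, ∞}.

[29, inf]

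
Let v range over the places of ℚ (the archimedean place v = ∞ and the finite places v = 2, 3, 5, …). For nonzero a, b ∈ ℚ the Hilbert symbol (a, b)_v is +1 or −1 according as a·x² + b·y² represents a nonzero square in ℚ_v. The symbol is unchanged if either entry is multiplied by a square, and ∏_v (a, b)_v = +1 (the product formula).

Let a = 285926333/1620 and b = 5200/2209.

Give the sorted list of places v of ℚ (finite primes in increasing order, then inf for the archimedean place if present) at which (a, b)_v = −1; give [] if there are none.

[5, 7, 11, 13]

Mod squares: a ≡ 385, b ≡ 13. Check v ∈ {∞, 2, 3, 5, 7, 11, 13, 41, 47}.
v=11: a=11^1·(≡2), b=11^0·(≡7) mod 11; (2|11)=-1, (7|11)=-1; (−1)^{1·0·5}·(-1)^0·(-1)^1 = -1.
v=13: a=13^0·(≡7), b=13^1·(≡3) mod 13; (7|13)=-1, (3|13)=+1; (−1)^{0·1·6}·(-1)^1·(+1)^0 = -1.
v=2: v_2(a)=-2, v_2(b)=4; units ≡ 1, 5 (mod 8); ε·ε+αω+βω = 0·0+-2·1+4·0 ≡ 0  ⇒  (a,b)_2 = +1.
v=41: a=41^2·(≡9), b=41^0·(≡26) mod 41; (9|41)=+1, (26|41)=-1; (−1)^{2·0·20}·(+1)^0·(-1)^2 = +1.
v=3: a=3^-4·(≡1), b=3^0·(≡1) mod 3; (1|3)=+1, (1|3)=+1; (−1)^{-4·0·1}·(+1)^0·(+1)^-4 = +1.
v=7: a=7^1·(≡3), b=7^0·(≡5) mod 7; (3|7)=-1, (5|7)=-1; (−1)^{1·0·3}·(-1)^0·(-1)^1 = -1.
v=5: a=5^-1·(≡2), b=5^2·(≡2) mod 5; (2|5)=-1, (2|5)=-1; (−1)^{-1·2·2}·(-1)^2·(-1)^-1 = -1.
v=47: a=47^2·(≡32), b=47^-2·(≡30) mod 47; (32|47)=+1, (30|47)=-1; (−1)^{2·-2·23}·(+1)^-2·(-1)^2 = +1.
v=∞: 385 > 0 and 13 > 0  ⇒  (a,b)_∞ = +1.
|Ram(385, 13)| = 4, even; anisotropic at {5, 7, 11, 13}.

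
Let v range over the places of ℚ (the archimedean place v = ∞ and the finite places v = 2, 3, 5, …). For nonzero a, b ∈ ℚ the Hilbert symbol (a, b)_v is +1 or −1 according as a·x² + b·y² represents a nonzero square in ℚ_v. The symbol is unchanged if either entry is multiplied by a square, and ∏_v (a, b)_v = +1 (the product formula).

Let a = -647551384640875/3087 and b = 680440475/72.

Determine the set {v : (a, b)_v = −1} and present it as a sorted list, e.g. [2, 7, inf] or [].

Mod squares: a ≡ -5005, b ≡ 22. Check v ∈ {∞, 2, 3, 5, 7, 11, 13}.
v=5: a=5^3·(≡4), b=5^2·(≡2) mod 5; (4|5)=+1, (2|5)=-1; (−1)^{3·2·2}·(+1)^2·(-1)^3 = -1.
v=7: a=7^-3·(≡3), b=7^0·(≡4) mod 7; (3|7)=-1, (4|7)=+1; (−1)^{-3·0·3}·(-1)^0·(+1)^-3 = +1.
v=∞: -5005 < 0 and 22 > 0  ⇒  (a,b)_∞ = +1.
v=13: a=13^3·(≡11), b=13^2·(≡12) mod 13; (11|13)=-1, (12|13)=+1; (−1)^{3·2·6}·(-1)^2·(+1)^3 = +1.
v=11: a=11^9·(≡8), b=11^5·(≡2) mod 11; (8|11)=-1, (2|11)=-1; (−1)^{9·5·5}·(-1)^5·(-1)^9 = -1.
v=2: v_2(a)=0, v_2(b)=-3; units ≡ 3, 3 (mod 8); ε·ε+αω+βω = 1·1+0·1+-3·1 ≡ 0  ⇒  (a,b)_2 = +1.
v=3: a=3^-2·(≡2), b=3^-2·(≡1) mod 3; (2|3)=-1, (1|3)=+1; (−1)^{-2·-2·1}·(-1)^-2·(+1)^-2 = +1.
(-5005, 22 / ℚ) ramifies at {5, 11}: a division algebra.

[5, 11]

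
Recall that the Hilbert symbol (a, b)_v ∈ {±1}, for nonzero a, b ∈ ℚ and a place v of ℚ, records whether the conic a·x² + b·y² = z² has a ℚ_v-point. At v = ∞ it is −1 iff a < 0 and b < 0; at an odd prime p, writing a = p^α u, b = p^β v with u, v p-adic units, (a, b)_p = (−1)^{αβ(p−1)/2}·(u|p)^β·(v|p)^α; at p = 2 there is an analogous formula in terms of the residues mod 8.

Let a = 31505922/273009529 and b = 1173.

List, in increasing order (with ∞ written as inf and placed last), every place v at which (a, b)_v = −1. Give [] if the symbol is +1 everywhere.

[2, 3]

(a, b) ≡ (2, 1173) mod (ℚ^×)²; places V = {2, 3, 7, 13, 17, 23, 31, 41, ∞}.
(a,b)_31: α=-2, u≡19; β=0, v≡26 (mod 31); (19|31)=+1, (26|31)=-1; sign (−1)^0·+1^0·-1^-2 = +1.
(a,b)_23: α=0, u≡9; β=1, v≡5 (mod 23); (9|23)=+1, (5|23)=-1; sign (−1)^0·+1^1·-1^0 = +1.
(a,b)_41: α=-2, u≡16; β=0, v≡25 (mod 41); (16|41)=+1, (25|41)=+1; sign (−1)^0·+1^0·+1^-2 = +1.
(a,b)_7: α=4, u≡2; β=0, v≡4 (mod 7); (2|7)=+1, (4|7)=+1; sign (−1)^0·+1^0·+1^4 = +1.
(a,b)_3: α=8, u≡2; β=1, v≡1 (mod 3); (2|3)=-1, (1|3)=+1; sign (−1)^0·-1^1·+1^8 = -1.
(a,b)_∞: sgn(2)=+, sgn(1173)=+, so +1.
(a,b)_2: α=1, β=0; u≡1, v≡5 (mod 8); ε(u)ε(v)=0·0, αω(v)=1·1, βω(u)=0·0; sum ≡ 1  ⇒  -1.
(a,b)_13: α=-2, u≡5; β=0, v≡3 (mod 13); (5|13)=-1, (3|13)=+1; sign (−1)^0·-1^0·+1^-2 = +1.
(a,b)_17: α=0, u≡9; β=1, v≡1 (mod 17); (9|17)=+1, (1|17)=+1; sign (−1)^0·+1^1·+1^0 = +1.
(2, 1173 / ℚ) ramifies at {2, 3}: a division algebra.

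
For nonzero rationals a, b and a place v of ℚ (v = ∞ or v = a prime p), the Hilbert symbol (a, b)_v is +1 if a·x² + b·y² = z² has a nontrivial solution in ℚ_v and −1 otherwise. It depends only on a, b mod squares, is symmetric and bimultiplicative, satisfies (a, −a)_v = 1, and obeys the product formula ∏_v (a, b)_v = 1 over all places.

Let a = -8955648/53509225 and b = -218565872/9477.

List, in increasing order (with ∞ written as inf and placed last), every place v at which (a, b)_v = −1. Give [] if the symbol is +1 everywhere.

[17, inf]

(a, b) ≡ (-23, -6851) mod (ℚ^×)²; places V = {2, 3, 5, 7, 11, 13, 17, 19, 23, 31, ∞}.
(a,b)_11: α=-2, u≡8; β=0, v≡6 (mod 11); (8|11)=-1, (6|11)=-1; sign (−1)^0·-1^0·-1^-2 = +1.
(a,b)_7: α=-2, u≡3; β=2, v≡2 (mod 7); (3|7)=-1, (2|7)=+1; sign (−1)^0·-1^2·+1^-2 = +1.
(a,b)_19: α=-2, u≡13; β=0, v≡14 (mod 19); (13|19)=-1, (14|19)=-1; sign (−1)^0·-1^0·-1^-2 = +1.
(a,b)_17: α=0, u≡11; β=1, v≡10 (mod 17); (11|17)=-1, (10|17)=-1; sign (−1)^0·-1^1·-1^0 = -1.
(a,b)_5: α=-2, u≡3; β=0, v≡4 (mod 5); (3|5)=-1, (4|5)=+1; sign (−1)^0·-1^0·+1^-2 = +1.
(a,b)_13: α=2, u≡3; β=-1, v≡8 (mod 13); (3|13)=+1, (8|13)=-1; sign (−1)^0·+1^-1·-1^2 = +1.
(a,b)_2: α=8, β=4; u≡1, v≡5 (mod 8); ε(u)ε(v)=0·0, αω(v)=8·1, βω(u)=4·0; sum ≡ 0  ⇒  +1.
(a,b)_31: α=0, u≡4; β=1, v≡3 (mod 31); (4|31)=+1, (3|31)=-1; sign (−1)^0·+1^1·-1^0 = +1.
(a,b)_3: α=2, u≡1; β=-6, v≡1 (mod 3); (1|3)=+1, (1|3)=+1; sign (−1)^0·+1^-6·+1^2 = +1.
(a,b)_∞: sgn(-23)=−, sgn(-6851)=−, so -1.
(a,b)_23: α=1, u≡14; β=2, v≡4 (mod 23); (14|23)=-1, (4|23)=+1; sign (−1)^0·-1^2·+1^1 = +1.
(-23, -6851 / ℚ) ramifies at {17, ∞}: a division algebra.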